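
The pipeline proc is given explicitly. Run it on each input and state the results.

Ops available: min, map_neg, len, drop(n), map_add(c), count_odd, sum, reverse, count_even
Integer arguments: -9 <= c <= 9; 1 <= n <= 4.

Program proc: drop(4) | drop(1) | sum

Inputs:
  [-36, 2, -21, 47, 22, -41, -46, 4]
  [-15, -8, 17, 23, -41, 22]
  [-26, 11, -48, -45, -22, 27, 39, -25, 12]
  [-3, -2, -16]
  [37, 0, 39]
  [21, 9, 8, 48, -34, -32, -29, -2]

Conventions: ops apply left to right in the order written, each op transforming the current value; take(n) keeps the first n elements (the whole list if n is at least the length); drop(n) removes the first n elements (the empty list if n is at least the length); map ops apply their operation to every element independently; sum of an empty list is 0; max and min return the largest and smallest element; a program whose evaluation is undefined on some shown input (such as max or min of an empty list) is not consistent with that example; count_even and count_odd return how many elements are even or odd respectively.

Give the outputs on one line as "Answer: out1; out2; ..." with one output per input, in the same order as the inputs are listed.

-83; 22; 53; 0; 0; -63

Execution, op by op:
  [-36, 2, -21, 47, 22, -41, -46, 4] -> [22, -41, -46, 4] -> [-41, -46, 4] -> -83
  [-15, -8, 17, 23, -41, 22] -> [-41, 22] -> [22] -> 22
  [-26, 11, -48, -45, -22, 27, 39, -25, 12] -> [-22, 27, 39, -25, 12] -> [27, 39, -25, 12] -> 53
  [-3, -2, -16] -> [] -> [] -> 0
  [37, 0, 39] -> [] -> [] -> 0
  [21, 9, 8, 48, -34, -32, -29, -2] -> [-34, -32, -29, -2] -> [-32, -29, -2] -> -63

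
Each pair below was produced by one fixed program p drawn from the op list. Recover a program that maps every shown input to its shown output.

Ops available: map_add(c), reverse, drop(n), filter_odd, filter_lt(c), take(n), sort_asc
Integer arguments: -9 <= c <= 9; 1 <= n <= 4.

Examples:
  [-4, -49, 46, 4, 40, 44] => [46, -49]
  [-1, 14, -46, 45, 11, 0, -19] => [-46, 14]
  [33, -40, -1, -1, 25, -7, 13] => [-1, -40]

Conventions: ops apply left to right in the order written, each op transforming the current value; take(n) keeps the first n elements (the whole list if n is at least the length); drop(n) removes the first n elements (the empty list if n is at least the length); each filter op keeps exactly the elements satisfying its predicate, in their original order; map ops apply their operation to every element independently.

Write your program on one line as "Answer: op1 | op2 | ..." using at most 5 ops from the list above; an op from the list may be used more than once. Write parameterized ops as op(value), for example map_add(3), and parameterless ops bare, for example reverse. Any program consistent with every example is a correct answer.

take(4) | drop(1) | take(2) | reverse

Check, running the answer program on each example:
  [-4, -49, 46, 4, 40, 44] -> [-4, -49, 46, 4] -> [-49, 46, 4] -> [-49, 46] -> [46, -49]
  [-1, 14, -46, 45, 11, 0, -19] -> [-1, 14, -46, 45] -> [14, -46, 45] -> [14, -46] -> [-46, 14]
  [33, -40, -1, -1, 25, -7, 13] -> [33, -40, -1, -1] -> [-40, -1, -1] -> [-40, -1] -> [-1, -40]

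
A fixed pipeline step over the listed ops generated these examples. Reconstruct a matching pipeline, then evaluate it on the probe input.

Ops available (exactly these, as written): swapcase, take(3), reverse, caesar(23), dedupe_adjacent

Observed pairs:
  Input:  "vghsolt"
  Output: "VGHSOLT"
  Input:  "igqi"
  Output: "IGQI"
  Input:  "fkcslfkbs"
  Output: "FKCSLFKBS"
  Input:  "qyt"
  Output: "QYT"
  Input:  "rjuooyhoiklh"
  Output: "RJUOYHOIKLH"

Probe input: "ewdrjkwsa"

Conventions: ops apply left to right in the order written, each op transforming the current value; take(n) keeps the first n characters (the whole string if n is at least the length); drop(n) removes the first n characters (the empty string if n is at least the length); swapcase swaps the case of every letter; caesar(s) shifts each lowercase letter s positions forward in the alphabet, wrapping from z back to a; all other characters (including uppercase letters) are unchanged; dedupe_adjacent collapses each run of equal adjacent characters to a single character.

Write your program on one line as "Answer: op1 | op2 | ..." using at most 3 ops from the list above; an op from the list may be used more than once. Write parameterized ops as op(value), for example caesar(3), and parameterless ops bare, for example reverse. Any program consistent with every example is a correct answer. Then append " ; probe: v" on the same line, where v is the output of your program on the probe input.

swapcase | dedupe_adjacent ; probe: "EWDRJKWSA"

Check, running the answer program on each example:
  "vghsolt" -> "VGHSOLT" -> "VGHSOLT"
  "igqi" -> "IGQI" -> "IGQI"
  "fkcslfkbs" -> "FKCSLFKBS" -> "FKCSLFKBS"
  "qyt" -> "QYT" -> "QYT"
  "rjuooyhoiklh" -> "RJUOOYHOIKLH" -> "RJUOYHOIKLH"
  probe: "ewdrjkwsa" -> "EWDRJKWSA" -> "EWDRJKWSA"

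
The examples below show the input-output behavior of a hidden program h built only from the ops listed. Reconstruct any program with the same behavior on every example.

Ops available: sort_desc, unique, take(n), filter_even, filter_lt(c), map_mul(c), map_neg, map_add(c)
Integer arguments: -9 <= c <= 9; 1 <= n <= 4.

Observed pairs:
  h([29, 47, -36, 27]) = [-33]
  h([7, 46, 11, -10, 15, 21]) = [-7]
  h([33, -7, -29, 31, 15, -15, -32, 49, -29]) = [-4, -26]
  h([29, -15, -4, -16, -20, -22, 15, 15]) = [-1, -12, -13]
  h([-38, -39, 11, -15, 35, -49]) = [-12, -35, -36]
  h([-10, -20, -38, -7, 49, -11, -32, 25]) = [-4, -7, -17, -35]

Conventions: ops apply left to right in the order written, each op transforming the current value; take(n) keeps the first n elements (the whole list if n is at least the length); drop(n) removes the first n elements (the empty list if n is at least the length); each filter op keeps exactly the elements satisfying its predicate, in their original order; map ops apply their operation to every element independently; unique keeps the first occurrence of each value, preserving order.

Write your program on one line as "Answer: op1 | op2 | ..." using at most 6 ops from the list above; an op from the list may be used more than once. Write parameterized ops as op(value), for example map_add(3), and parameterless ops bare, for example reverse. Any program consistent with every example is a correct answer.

take(4) | sort_desc | filter_lt(6) | map_add(6) | map_add(-3)

Check, running the answer program on each example:
  [29, 47, -36, 27] -> [29, 47, -36, 27] -> [47, 29, 27, -36] -> [-36] -> [-30] -> [-33]
  [7, 46, 11, -10, 15, 21] -> [7, 46, 11, -10] -> [46, 11, 7, -10] -> [-10] -> [-4] -> [-7]
  [33, -7, -29, 31, 15, -15, -32, 49, -29] -> [33, -7, -29, 31] -> [33, 31, -7, -29] -> [-7, -29] -> [-1, -23] -> [-4, -26]
  [29, -15, -4, -16, -20, -22, 15, 15] -> [29, -15, -4, -16] -> [29, -4, -15, -16] -> [-4, -15, -16] -> [2, -9, -10] -> [-1, -12, -13]
  [-38, -39, 11, -15, 35, -49] -> [-38, -39, 11, -15] -> [11, -15, -38, -39] -> [-15, -38, -39] -> [-9, -32, -33] -> [-12, -35, -36]
  [-10, -20, -38, -7, 49, -11, -32, 25] -> [-10, -20, -38, -7] -> [-7, -10, -20, -38] -> [-7, -10, -20, -38] -> [-1, -4, -14, -32] -> [-4, -7, -17, -35]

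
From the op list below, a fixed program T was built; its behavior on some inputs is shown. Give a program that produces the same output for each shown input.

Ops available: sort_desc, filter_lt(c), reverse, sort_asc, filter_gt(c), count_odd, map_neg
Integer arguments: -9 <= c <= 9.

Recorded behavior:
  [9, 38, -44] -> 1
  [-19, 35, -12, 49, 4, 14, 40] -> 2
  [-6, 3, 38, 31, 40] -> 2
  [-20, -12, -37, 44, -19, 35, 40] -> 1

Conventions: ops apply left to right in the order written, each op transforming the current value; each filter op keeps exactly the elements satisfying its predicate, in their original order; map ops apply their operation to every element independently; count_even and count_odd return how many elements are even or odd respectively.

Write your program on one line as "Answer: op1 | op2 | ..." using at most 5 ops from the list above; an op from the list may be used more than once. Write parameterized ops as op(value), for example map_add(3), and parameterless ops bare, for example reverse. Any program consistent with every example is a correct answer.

filter_gt(0) | sort_desc | map_neg | count_odd

Check, running the answer program on each example:
  [9, 38, -44] -> [9, 38] -> [38, 9] -> [-38, -9] -> 1
  [-19, 35, -12, 49, 4, 14, 40] -> [35, 49, 4, 14, 40] -> [49, 40, 35, 14, 4] -> [-49, -40, -35, -14, -4] -> 2
  [-6, 3, 38, 31, 40] -> [3, 38, 31, 40] -> [40, 38, 31, 3] -> [-40, -38, -31, -3] -> 2
  [-20, -12, -37, 44, -19, 35, 40] -> [44, 35, 40] -> [44, 40, 35] -> [-44, -40, -35] -> 1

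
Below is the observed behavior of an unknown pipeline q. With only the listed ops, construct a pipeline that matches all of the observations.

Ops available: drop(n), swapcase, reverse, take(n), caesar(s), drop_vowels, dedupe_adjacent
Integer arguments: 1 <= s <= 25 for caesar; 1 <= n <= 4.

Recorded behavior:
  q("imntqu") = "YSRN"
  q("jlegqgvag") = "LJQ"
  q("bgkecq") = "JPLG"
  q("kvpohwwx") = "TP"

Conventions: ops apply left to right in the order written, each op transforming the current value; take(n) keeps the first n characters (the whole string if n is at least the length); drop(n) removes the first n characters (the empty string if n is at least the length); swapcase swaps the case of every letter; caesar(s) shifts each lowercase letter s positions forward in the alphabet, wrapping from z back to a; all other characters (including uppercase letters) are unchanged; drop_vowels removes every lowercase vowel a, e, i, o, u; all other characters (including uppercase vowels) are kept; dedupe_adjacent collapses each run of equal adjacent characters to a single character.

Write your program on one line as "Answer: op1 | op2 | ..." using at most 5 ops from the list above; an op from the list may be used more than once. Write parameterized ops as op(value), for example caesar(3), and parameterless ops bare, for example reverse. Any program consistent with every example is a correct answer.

take(4) | caesar(5) | drop_vowels | reverse | swapcase

Check, running the answer program on each example:
  "imntqu" -> "imnt" -> "nrsy" -> "nrsy" -> "ysrn" -> "YSRN"
  "jlegqgvag" -> "jleg" -> "oqjl" -> "qjl" -> "ljq" -> "LJQ"
  "bgkecq" -> "bgke" -> "glpj" -> "glpj" -> "jplg" -> "JPLG"
  "kvpohwwx" -> "kvpo" -> "paut" -> "pt" -> "tp" -> "TP"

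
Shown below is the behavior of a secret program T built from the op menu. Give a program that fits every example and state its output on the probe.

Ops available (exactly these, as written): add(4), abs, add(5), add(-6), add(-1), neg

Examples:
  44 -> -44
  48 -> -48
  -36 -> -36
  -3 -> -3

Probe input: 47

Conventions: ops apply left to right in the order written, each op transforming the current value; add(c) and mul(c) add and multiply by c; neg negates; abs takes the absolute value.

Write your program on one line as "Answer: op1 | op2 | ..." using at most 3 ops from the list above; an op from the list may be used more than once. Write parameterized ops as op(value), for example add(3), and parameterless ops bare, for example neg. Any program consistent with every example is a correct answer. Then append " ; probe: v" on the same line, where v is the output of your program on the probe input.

abs | neg ; probe: -47

Check, running the answer program on each example:
  44 -> 44 -> -44
  48 -> 48 -> -48
  -36 -> 36 -> -36
  -3 -> 3 -> -3
  probe: 47 -> 47 -> -47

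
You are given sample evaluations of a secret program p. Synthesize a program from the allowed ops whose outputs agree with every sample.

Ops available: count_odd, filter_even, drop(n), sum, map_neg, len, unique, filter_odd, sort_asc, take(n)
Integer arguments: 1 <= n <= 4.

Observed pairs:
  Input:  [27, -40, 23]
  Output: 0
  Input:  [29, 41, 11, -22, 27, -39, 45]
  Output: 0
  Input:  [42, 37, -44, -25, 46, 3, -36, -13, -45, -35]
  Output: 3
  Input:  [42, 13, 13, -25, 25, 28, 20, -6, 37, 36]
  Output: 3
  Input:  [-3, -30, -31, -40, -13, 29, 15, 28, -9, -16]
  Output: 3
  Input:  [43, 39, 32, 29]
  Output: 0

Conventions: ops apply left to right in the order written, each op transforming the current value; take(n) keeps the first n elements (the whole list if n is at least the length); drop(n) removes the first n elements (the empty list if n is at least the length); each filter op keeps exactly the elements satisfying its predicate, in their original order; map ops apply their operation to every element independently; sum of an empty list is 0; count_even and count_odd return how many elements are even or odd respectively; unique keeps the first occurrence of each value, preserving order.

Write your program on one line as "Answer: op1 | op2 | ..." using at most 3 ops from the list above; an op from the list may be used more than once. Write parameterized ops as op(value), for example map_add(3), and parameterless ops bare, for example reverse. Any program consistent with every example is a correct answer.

drop(4) | drop(3) | len

Check, running the answer program on each example:
  [27, -40, 23] -> [] -> [] -> 0
  [29, 41, 11, -22, 27, -39, 45] -> [27, -39, 45] -> [] -> 0
  [42, 37, -44, -25, 46, 3, -36, -13, -45, -35] -> [46, 3, -36, -13, -45, -35] -> [-13, -45, -35] -> 3
  [42, 13, 13, -25, 25, 28, 20, -6, 37, 36] -> [25, 28, 20, -6, 37, 36] -> [-6, 37, 36] -> 3
  [-3, -30, -31, -40, -13, 29, 15, 28, -9, -16] -> [-13, 29, 15, 28, -9, -16] -> [28, -9, -16] -> 3
  [43, 39, 32, 29] -> [] -> [] -> 0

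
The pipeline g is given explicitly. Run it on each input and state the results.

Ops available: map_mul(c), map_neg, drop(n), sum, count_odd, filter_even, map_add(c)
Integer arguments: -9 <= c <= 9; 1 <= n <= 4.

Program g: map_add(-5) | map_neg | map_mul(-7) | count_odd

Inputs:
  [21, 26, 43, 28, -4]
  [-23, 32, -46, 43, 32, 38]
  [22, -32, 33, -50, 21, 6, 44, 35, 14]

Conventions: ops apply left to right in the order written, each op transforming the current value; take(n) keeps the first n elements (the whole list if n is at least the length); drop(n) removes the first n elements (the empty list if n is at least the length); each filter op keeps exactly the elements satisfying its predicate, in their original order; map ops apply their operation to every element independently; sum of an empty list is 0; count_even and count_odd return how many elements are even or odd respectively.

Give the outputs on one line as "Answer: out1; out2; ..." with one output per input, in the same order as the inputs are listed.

Execution, op by op:
  [21, 26, 43, 28, -4] -> [16, 21, 38, 23, -9] -> [-16, -21, -38, -23, 9] -> [112, 147, 266, 161, -63] -> 3
  [-23, 32, -46, 43, 32, 38] -> [-28, 27, -51, 38, 27, 33] -> [28, -27, 51, -38, -27, -33] -> [-196, 189, -357, 266, 189, 231] -> 4
  [22, -32, 33, -50, 21, 6, 44, 35, 14] -> [17, -37, 28, -55, 16, 1, 39, 30, 9] -> [-17, 37, -28, 55, -16, -1, -39, -30, -9] -> [119, -259, 196, -385, 112, 7, 273, 210, 63] -> 6

3; 4; 6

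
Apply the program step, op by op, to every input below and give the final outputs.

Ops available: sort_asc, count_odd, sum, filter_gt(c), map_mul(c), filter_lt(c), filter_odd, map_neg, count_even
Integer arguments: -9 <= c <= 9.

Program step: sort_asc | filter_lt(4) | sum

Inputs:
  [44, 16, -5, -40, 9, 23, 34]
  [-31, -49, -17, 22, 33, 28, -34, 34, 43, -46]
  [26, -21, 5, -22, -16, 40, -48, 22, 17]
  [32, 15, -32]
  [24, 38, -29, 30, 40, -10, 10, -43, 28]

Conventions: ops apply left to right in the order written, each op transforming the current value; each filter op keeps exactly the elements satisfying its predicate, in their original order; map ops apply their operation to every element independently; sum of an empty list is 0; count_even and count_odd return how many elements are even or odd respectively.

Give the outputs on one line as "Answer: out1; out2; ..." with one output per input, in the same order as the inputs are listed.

Execution, op by op:
  [44, 16, -5, -40, 9, 23, 34] -> [-40, -5, 9, 16, 23, 34, 44] -> [-40, -5] -> -45
  [-31, -49, -17, 22, 33, 28, -34, 34, 43, -46] -> [-49, -46, -34, -31, -17, 22, 28, 33, 34, 43] -> [-49, -46, -34, -31, -17] -> -177
  [26, -21, 5, -22, -16, 40, -48, 22, 17] -> [-48, -22, -21, -16, 5, 17, 22, 26, 40] -> [-48, -22, -21, -16] -> -107
  [32, 15, -32] -> [-32, 15, 32] -> [-32] -> -32
  [24, 38, -29, 30, 40, -10, 10, -43, 28] -> [-43, -29, -10, 10, 24, 28, 30, 38, 40] -> [-43, -29, -10] -> -82

-45; -177; -107; -32; -82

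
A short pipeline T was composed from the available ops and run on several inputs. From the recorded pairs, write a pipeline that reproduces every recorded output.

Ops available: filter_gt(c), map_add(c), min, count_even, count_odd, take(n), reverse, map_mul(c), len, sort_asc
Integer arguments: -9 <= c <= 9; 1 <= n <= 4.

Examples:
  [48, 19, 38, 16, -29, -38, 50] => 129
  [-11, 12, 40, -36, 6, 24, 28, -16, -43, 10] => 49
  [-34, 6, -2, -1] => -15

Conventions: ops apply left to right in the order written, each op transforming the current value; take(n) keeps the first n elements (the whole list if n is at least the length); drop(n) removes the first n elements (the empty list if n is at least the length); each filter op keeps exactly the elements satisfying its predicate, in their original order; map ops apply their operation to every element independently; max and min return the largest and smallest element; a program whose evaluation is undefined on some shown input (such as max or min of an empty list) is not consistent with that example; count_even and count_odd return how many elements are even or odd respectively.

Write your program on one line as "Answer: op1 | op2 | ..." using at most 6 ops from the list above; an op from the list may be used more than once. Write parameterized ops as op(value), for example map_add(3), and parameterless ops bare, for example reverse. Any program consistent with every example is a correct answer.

filter_gt(-6) | reverse | map_mul(8) | map_add(1) | min

Check, running the answer program on each example:
  [48, 19, 38, 16, -29, -38, 50] -> [48, 19, 38, 16, 50] -> [50, 16, 38, 19, 48] -> [400, 128, 304, 152, 384] -> [401, 129, 305, 153, 385] -> 129
  [-11, 12, 40, -36, 6, 24, 28, -16, -43, 10] -> [12, 40, 6, 24, 28, 10] -> [10, 28, 24, 6, 40, 12] -> [80, 224, 192, 48, 320, 96] -> [81, 225, 193, 49, 321, 97] -> 49
  [-34, 6, -2, -1] -> [6, -2, -1] -> [-1, -2, 6] -> [-8, -16, 48] -> [-7, -15, 49] -> -15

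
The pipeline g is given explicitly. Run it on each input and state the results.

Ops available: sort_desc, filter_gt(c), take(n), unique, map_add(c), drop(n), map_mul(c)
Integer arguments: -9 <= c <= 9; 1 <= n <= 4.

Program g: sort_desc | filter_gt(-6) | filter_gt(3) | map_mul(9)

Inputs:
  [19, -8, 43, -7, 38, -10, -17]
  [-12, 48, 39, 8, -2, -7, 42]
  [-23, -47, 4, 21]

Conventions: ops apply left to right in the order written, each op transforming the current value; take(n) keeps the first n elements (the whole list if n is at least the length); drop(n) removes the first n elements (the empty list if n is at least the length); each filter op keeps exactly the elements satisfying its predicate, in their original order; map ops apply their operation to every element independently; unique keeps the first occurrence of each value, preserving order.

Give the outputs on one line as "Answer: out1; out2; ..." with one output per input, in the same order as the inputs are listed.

[387, 342, 171]; [432, 378, 351, 72]; [189, 36]

Execution, op by op:
  [19, -8, 43, -7, 38, -10, -17] -> [43, 38, 19, -7, -8, -10, -17] -> [43, 38, 19] -> [43, 38, 19] -> [387, 342, 171]
  [-12, 48, 39, 8, -2, -7, 42] -> [48, 42, 39, 8, -2, -7, -12] -> [48, 42, 39, 8, -2] -> [48, 42, 39, 8] -> [432, 378, 351, 72]
  [-23, -47, 4, 21] -> [21, 4, -23, -47] -> [21, 4] -> [21, 4] -> [189, 36]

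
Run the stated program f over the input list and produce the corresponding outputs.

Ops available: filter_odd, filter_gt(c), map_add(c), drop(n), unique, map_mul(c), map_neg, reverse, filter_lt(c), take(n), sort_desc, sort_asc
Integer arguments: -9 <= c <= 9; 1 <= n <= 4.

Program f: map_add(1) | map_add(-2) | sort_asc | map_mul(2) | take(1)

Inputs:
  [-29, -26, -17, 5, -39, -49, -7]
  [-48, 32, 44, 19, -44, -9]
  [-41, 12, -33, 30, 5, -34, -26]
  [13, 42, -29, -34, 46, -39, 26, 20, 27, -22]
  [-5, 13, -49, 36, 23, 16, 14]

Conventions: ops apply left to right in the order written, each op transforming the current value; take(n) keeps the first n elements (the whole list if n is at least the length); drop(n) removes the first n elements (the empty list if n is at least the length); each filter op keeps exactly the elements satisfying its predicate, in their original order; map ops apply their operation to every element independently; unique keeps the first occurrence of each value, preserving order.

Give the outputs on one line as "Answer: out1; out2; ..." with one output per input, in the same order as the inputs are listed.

[-100]; [-98]; [-84]; [-80]; [-100]

Execution, op by op:
  [-29, -26, -17, 5, -39, -49, -7] -> [-28, -25, -16, 6, -38, -48, -6] -> [-30, -27, -18, 4, -40, -50, -8] -> [-50, -40, -30, -27, -18, -8, 4] -> [-100, -80, -60, -54, -36, -16, 8] -> [-100]
  [-48, 32, 44, 19, -44, -9] -> [-47, 33, 45, 20, -43, -8] -> [-49, 31, 43, 18, -45, -10] -> [-49, -45, -10, 18, 31, 43] -> [-98, -90, -20, 36, 62, 86] -> [-98]
  [-41, 12, -33, 30, 5, -34, -26] -> [-40, 13, -32, 31, 6, -33, -25] -> [-42, 11, -34, 29, 4, -35, -27] -> [-42, -35, -34, -27, 4, 11, 29] -> [-84, -70, -68, -54, 8, 22, 58] -> [-84]
  [13, 42, -29, -34, 46, -39, 26, 20, 27, -22] -> [14, 43, -28, -33, 47, -38, 27, 21, 28, -21] -> [12, 41, -30, -35, 45, -40, 25, 19, 26, -23] -> [-40, -35, -30, -23, 12, 19, 25, 26, 41, 45] -> [-80, -70, -60, -46, 24, 38, 50, 52, 82, 90] -> [-80]
  [-5, 13, -49, 36, 23, 16, 14] -> [-4, 14, -48, 37, 24, 17, 15] -> [-6, 12, -50, 35, 22, 15, 13] -> [-50, -6, 12, 13, 15, 22, 35] -> [-100, -12, 24, 26, 30, 44, 70] -> [-100]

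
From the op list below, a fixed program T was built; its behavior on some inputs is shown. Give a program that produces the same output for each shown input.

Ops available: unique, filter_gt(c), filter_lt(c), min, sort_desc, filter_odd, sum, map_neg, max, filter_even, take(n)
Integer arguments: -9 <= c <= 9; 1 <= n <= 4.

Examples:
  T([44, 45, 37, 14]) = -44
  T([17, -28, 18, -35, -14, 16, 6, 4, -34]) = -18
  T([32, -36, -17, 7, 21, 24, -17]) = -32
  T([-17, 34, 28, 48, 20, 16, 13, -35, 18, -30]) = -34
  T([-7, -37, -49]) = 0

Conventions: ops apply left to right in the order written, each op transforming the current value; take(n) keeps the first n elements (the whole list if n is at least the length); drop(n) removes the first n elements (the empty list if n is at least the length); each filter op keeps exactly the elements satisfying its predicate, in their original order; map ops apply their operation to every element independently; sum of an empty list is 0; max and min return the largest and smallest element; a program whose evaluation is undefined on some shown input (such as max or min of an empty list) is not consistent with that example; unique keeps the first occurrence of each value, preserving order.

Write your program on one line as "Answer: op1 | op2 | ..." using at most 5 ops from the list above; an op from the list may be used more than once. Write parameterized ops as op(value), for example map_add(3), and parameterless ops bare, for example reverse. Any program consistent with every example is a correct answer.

filter_even | filter_gt(-4) | take(1) | map_neg | sum

Check, running the answer program on each example:
  [44, 45, 37, 14] -> [44, 14] -> [44, 14] -> [44] -> [-44] -> -44
  [17, -28, 18, -35, -14, 16, 6, 4, -34] -> [-28, 18, -14, 16, 6, 4, -34] -> [18, 16, 6, 4] -> [18] -> [-18] -> -18
  [32, -36, -17, 7, 21, 24, -17] -> [32, -36, 24] -> [32, 24] -> [32] -> [-32] -> -32
  [-17, 34, 28, 48, 20, 16, 13, -35, 18, -30] -> [34, 28, 48, 20, 16, 18, -30] -> [34, 28, 48, 20, 16, 18] -> [34] -> [-34] -> -34
  [-7, -37, -49] -> [] -> [] -> [] -> [] -> 0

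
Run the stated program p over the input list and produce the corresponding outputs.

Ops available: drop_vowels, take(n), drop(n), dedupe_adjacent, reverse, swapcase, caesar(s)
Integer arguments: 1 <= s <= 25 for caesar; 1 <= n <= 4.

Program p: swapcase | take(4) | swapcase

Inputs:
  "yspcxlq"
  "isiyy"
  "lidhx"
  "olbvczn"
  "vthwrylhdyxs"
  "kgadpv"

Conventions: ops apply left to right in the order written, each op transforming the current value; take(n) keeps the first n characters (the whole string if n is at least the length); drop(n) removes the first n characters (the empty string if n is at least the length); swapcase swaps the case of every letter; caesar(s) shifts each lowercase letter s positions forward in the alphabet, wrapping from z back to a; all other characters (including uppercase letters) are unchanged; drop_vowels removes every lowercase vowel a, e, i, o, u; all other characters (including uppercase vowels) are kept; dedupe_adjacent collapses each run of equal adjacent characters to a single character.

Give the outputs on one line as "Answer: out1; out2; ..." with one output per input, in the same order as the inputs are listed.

"yspc"; "isiy"; "lidh"; "olbv"; "vthw"; "kgad"

Execution, op by op:
  "yspcxlq" -> "YSPCXLQ" -> "YSPC" -> "yspc"
  "isiyy" -> "ISIYY" -> "ISIY" -> "isiy"
  "lidhx" -> "LIDHX" -> "LIDH" -> "lidh"
  "olbvczn" -> "OLBVCZN" -> "OLBV" -> "olbv"
  "vthwrylhdyxs" -> "VTHWRYLHDYXS" -> "VTHW" -> "vthw"
  "kgadpv" -> "KGADPV" -> "KGAD" -> "kgad"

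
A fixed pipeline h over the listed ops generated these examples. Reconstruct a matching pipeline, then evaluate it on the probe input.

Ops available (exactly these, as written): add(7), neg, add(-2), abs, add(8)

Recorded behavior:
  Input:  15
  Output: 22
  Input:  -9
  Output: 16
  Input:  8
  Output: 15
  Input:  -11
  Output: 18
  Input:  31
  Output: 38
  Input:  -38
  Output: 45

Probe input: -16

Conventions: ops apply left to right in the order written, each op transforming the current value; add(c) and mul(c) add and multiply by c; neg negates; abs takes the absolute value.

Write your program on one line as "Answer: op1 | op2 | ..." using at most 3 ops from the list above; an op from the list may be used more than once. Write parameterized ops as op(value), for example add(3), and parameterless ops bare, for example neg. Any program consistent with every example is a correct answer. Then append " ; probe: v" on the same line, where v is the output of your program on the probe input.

neg | abs | add(7) ; probe: 23

Check, running the answer program on each example:
  15 -> -15 -> 15 -> 22
  -9 -> 9 -> 9 -> 16
  8 -> -8 -> 8 -> 15
  -11 -> 11 -> 11 -> 18
  31 -> -31 -> 31 -> 38
  -38 -> 38 -> 38 -> 45
  probe: -16 -> 16 -> 16 -> 23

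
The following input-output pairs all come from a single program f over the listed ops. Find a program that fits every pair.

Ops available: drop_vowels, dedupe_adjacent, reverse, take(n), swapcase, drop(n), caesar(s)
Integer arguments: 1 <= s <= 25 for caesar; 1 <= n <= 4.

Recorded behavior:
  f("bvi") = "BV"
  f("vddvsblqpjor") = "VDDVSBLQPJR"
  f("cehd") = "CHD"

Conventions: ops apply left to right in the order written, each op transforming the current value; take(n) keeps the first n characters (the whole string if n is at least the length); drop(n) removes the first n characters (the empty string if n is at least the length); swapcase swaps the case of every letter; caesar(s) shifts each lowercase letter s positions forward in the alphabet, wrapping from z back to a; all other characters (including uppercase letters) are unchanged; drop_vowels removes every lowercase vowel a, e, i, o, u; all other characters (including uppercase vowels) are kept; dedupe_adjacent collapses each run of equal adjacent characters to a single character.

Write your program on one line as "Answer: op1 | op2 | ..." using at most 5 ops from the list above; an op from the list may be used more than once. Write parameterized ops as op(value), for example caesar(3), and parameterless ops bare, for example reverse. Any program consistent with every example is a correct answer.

reverse | drop_vowels | swapcase | reverse

Check, running the answer program on each example:
  "bvi" -> "ivb" -> "vb" -> "VB" -> "BV"
  "vddvsblqpjor" -> "rojpqlbsvddv" -> "rjpqlbsvddv" -> "RJPQLBSVDDV" -> "VDDVSBLQPJR"
  "cehd" -> "dhec" -> "dhc" -> "DHC" -> "CHD"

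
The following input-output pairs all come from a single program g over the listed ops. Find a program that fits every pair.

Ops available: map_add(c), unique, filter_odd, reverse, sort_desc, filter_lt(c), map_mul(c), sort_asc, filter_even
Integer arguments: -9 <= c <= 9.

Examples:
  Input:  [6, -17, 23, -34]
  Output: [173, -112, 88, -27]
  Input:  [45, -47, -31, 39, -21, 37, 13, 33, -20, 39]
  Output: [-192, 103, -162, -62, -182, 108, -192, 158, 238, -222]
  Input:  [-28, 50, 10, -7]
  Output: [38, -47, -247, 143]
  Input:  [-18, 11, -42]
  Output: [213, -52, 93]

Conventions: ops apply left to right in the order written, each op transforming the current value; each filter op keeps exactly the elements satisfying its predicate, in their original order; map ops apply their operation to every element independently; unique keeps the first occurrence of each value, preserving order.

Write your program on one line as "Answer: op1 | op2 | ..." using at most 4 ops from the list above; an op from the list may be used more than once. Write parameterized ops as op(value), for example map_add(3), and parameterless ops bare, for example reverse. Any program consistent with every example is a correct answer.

map_add(1) | map_mul(-5) | map_add(8) | reverse

Check, running the answer program on each example:
  [6, -17, 23, -34] -> [7, -16, 24, -33] -> [-35, 80, -120, 165] -> [-27, 88, -112, 173] -> [173, -112, 88, -27]
  [45, -47, -31, 39, -21, 37, 13, 33, -20, 39] -> [46, -46, -30, 40, -20, 38, 14, 34, -19, 40] -> [-230, 230, 150, -200, 100, -190, -70, -170, 95, -200] -> [-222, 238, 158, -192, 108, -182, -62, -162, 103, -192] -> [-192, 103, -162, -62, -182, 108, -192, 158, 238, -222]
  [-28, 50, 10, -7] -> [-27, 51, 11, -6] -> [135, -255, -55, 30] -> [143, -247, -47, 38] -> [38, -47, -247, 143]
  [-18, 11, -42] -> [-17, 12, -41] -> [85, -60, 205] -> [93, -52, 213] -> [213, -52, 93]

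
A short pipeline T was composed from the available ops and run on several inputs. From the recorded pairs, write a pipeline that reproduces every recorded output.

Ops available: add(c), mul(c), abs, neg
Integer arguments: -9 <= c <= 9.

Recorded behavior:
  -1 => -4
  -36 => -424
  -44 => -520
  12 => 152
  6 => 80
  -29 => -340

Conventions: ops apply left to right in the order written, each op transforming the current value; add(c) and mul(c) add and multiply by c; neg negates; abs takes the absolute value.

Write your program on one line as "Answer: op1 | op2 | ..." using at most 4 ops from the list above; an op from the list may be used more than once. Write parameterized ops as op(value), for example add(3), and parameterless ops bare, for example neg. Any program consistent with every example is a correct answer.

mul(-4) | neg | mul(3) | add(8)

Check, running the answer program on each example:
  -1 -> 4 -> -4 -> -12 -> -4
  -36 -> 144 -> -144 -> -432 -> -424
  -44 -> 176 -> -176 -> -528 -> -520
  12 -> -48 -> 48 -> 144 -> 152
  6 -> -24 -> 24 -> 72 -> 80
  -29 -> 116 -> -116 -> -348 -> -340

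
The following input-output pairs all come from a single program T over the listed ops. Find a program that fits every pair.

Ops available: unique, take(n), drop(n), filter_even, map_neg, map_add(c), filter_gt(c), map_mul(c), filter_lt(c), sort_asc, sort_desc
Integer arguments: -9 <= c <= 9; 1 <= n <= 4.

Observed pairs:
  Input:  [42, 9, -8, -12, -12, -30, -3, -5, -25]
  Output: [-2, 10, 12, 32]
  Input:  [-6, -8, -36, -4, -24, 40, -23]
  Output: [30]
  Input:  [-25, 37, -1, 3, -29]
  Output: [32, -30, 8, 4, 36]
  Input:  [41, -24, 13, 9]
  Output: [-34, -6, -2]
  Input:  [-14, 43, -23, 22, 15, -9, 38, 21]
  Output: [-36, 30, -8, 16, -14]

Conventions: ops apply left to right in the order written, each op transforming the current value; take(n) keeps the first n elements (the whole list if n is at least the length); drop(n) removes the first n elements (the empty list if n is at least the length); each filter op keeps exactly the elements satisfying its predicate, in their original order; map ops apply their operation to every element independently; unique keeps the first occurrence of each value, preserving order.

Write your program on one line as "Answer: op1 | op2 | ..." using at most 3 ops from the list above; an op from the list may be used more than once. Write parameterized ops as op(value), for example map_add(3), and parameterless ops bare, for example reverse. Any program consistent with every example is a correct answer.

map_neg | map_add(7) | filter_even

Check, running the answer program on each example:
  [42, 9, -8, -12, -12, -30, -3, -5, -25] -> [-42, -9, 8, 12, 12, 30, 3, 5, 25] -> [-35, -2, 15, 19, 19, 37, 10, 12, 32] -> [-2, 10, 12, 32]
  [-6, -8, -36, -4, -24, 40, -23] -> [6, 8, 36, 4, 24, -40, 23] -> [13, 15, 43, 11, 31, -33, 30] -> [30]
  [-25, 37, -1, 3, -29] -> [25, -37, 1, -3, 29] -> [32, -30, 8, 4, 36] -> [32, -30, 8, 4, 36]
  [41, -24, 13, 9] -> [-41, 24, -13, -9] -> [-34, 31, -6, -2] -> [-34, -6, -2]
  [-14, 43, -23, 22, 15, -9, 38, 21] -> [14, -43, 23, -22, -15, 9, -38, -21] -> [21, -36, 30, -15, -8, 16, -31, -14] -> [-36, 30, -8, 16, -14]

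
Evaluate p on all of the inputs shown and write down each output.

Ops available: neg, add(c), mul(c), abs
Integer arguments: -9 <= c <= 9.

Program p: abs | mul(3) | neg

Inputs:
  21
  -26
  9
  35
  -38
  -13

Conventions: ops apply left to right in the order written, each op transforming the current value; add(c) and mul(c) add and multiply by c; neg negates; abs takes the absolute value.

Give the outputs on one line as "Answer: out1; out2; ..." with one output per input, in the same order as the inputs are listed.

-63; -78; -27; -105; -114; -39

Execution, op by op:
  21 -> 21 -> 63 -> -63
  -26 -> 26 -> 78 -> -78
  9 -> 9 -> 27 -> -27
  35 -> 35 -> 105 -> -105
  -38 -> 38 -> 114 -> -114
  -13 -> 13 -> 39 -> -39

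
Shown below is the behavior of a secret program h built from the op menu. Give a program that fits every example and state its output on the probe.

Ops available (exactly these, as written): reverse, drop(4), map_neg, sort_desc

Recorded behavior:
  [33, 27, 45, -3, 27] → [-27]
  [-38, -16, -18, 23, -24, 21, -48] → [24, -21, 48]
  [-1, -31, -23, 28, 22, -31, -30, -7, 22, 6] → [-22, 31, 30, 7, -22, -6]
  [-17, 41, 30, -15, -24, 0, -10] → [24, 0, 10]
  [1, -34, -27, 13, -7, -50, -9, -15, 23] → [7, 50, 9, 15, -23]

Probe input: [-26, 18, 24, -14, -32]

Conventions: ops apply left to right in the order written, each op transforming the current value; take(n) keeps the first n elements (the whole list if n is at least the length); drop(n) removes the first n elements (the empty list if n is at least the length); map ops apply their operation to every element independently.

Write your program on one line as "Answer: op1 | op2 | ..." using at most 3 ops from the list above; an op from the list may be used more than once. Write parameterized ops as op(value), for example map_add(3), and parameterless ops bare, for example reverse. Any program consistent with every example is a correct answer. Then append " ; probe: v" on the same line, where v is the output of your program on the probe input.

drop(4) | map_neg ; probe: [32]

Check, running the answer program on each example:
  [33, 27, 45, -3, 27] -> [27] -> [-27]
  [-38, -16, -18, 23, -24, 21, -48] -> [-24, 21, -48] -> [24, -21, 48]
  [-1, -31, -23, 28, 22, -31, -30, -7, 22, 6] -> [22, -31, -30, -7, 22, 6] -> [-22, 31, 30, 7, -22, -6]
  [-17, 41, 30, -15, -24, 0, -10] -> [-24, 0, -10] -> [24, 0, 10]
  [1, -34, -27, 13, -7, -50, -9, -15, 23] -> [-7, -50, -9, -15, 23] -> [7, 50, 9, 15, -23]
  probe: [-26, 18, 24, -14, -32] -> [-32] -> [32]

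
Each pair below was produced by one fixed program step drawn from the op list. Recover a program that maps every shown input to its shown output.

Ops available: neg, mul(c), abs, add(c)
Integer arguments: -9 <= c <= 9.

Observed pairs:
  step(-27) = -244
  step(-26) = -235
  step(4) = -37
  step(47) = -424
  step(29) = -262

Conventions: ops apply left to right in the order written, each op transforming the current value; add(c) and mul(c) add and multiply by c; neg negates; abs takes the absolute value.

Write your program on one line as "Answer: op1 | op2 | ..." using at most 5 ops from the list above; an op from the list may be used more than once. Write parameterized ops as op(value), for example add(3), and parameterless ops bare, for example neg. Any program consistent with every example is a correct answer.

abs | neg | mul(9) | add(-1)

Check, running the answer program on each example:
  -27 -> 27 -> -27 -> -243 -> -244
  -26 -> 26 -> -26 -> -234 -> -235
  4 -> 4 -> -4 -> -36 -> -37
  47 -> 47 -> -47 -> -423 -> -424
  29 -> 29 -> -29 -> -261 -> -262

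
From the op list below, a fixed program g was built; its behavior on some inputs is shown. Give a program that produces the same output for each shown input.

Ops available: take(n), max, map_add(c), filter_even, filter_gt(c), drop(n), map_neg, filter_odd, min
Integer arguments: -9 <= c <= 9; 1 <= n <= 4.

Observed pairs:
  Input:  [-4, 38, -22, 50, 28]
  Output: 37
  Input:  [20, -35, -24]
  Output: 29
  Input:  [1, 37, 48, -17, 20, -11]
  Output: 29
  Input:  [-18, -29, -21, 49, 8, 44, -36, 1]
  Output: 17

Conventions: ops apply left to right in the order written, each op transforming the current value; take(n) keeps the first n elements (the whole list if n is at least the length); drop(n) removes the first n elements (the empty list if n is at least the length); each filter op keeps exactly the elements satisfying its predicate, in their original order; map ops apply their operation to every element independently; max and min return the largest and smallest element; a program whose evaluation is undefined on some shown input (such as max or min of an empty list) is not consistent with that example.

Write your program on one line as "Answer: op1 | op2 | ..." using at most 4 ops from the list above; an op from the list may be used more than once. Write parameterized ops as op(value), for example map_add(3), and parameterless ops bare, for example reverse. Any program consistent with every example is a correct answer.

filter_gt(2) | map_add(9) | filter_odd | min

Check, running the answer program on each example:
  [-4, 38, -22, 50, 28] -> [38, 50, 28] -> [47, 59, 37] -> [47, 59, 37] -> 37
  [20, -35, -24] -> [20] -> [29] -> [29] -> 29
  [1, 37, 48, -17, 20, -11] -> [37, 48, 20] -> [46, 57, 29] -> [57, 29] -> 29
  [-18, -29, -21, 49, 8, 44, -36, 1] -> [49, 8, 44] -> [58, 17, 53] -> [17, 53] -> 17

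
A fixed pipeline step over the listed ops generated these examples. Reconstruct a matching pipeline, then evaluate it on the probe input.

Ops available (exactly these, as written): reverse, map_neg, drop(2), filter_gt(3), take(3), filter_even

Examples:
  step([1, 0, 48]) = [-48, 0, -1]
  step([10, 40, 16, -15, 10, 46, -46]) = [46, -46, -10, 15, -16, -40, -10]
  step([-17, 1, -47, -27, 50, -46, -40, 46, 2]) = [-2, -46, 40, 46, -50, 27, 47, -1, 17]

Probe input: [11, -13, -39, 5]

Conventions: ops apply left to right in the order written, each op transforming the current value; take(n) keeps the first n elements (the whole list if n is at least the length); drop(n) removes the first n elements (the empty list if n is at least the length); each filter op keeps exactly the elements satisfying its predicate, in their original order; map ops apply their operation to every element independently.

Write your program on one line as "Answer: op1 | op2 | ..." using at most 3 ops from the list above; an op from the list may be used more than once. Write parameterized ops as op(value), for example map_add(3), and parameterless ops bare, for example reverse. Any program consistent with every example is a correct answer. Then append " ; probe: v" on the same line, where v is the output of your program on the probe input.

reverse | map_neg ; probe: [-5, 39, 13, -11]

Check, running the answer program on each example:
  [1, 0, 48] -> [48, 0, 1] -> [-48, 0, -1]
  [10, 40, 16, -15, 10, 46, -46] -> [-46, 46, 10, -15, 16, 40, 10] -> [46, -46, -10, 15, -16, -40, -10]
  [-17, 1, -47, -27, 50, -46, -40, 46, 2] -> [2, 46, -40, -46, 50, -27, -47, 1, -17] -> [-2, -46, 40, 46, -50, 27, 47, -1, 17]
  probe: [11, -13, -39, 5] -> [5, -39, -13, 11] -> [-5, 39, 13, -11]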